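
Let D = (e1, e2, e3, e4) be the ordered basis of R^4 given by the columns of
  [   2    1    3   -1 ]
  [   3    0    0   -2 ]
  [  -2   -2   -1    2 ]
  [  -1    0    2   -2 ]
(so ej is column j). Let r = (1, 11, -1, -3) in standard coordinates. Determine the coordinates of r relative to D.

(3, -3, -1, -1)

We seek scalars with c_1 e1 + ... + c_4 e4 = r; equivalently solve M c = r where the columns of M are e1, ..., e4.
Solving this 4x4 system gives c = (3, -3, -1, -1).
Check: 3e1 - 3e2 - e3 - e4 = (1, 11, -1, -3).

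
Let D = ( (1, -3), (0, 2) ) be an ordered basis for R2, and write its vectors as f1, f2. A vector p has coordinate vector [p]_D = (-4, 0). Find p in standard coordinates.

By definition p = -4f1 + 0·f2.
Summing componentwise gives (-4, 12).

(-4, 12)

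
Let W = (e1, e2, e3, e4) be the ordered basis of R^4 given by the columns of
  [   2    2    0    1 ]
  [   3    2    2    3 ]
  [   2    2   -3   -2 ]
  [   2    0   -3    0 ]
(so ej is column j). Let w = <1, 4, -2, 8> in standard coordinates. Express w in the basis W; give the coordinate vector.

Write w = c_1 e1 + ... + c_4 e4 and solve for the c_i.
Solving this 4x4 system gives c = (1, -2, -2, 3).
Check: e1 - 2e2 - 2e3 + 3e4 = <1, 4, -2, 8>.

<1, -2, -2, 3>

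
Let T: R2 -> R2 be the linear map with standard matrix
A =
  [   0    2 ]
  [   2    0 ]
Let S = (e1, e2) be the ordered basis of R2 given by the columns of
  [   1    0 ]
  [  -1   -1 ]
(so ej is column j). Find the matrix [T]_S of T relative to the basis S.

With P the matrix whose columns are e1, e2, [T]_S = P^(-1) A P.
Column by column: T(e1) = A e1 = [-2, 2]; its S-coordinates [-2, 0] give column 1.
Continuing for each basis vector yields [T]_S = [[-2, -2], [0, 2]].

[[-2, -2], [0, 2]]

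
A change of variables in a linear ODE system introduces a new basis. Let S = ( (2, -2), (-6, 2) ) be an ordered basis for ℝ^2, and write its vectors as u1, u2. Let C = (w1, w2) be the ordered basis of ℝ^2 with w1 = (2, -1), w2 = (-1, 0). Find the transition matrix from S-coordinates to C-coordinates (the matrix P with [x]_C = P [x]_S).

[[2, -2], [2, 2]]

Let M have columns uj and N have columns wj. Then for every x, N [x]_C = x = M [x]_S, so P = N^(-1) M.
Since det N = -1, N^(-1) has integer entries; multiplying gives P = [[2, -2], [2, 2]].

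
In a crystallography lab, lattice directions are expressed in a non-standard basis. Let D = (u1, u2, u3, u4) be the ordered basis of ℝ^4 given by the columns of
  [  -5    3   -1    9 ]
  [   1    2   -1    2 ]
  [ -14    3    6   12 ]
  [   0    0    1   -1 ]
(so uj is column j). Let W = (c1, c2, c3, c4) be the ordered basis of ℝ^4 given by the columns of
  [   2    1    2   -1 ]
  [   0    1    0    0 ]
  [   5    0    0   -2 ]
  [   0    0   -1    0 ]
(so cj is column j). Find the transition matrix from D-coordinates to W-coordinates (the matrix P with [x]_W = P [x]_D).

Take x = uj: its D-coordinates are the j-th standard unit vector, so P e_j — column j of P — equals [uj]_W.
u1 = -2c1 + c2 + 0·c3 + 2c4, giving column 1 = (-2, 1, 0, 2); repeating for each j gives P = [[-2, 1, 2, 2], [1, 2, -1, 2], [0, 0, -1, 1], [2, 1, 2, -1]].

[[-2, 1, 2, 2], [1, 2, -1, 2], [0, 0, -1, 1], [2, 1, 2, -1]]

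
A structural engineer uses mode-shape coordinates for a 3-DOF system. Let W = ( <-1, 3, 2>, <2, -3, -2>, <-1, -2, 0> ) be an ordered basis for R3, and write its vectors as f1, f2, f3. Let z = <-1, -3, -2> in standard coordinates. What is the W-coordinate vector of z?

We seek scalars with c_1 f1 + ... + c_3 f3 = z; equivalently solve M c = z where the columns of M are f1, ..., f3.
Gaussian elimination on [M | z] yields c = (-3, -2, 0).
Check: -3f1 - 2f2 + 0·f3 = <-1, -3, -2>.

<-3, -2, 0>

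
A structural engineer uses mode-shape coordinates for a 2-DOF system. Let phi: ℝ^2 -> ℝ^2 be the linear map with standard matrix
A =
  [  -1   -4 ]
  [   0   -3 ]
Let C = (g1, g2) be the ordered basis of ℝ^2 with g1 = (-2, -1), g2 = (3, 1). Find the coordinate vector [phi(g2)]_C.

Column 2 of [phi]_C is the C-coordinate vector of phi(g2).
In standard coordinates phi(g2) = A g2 = (-7, -3).
Converting to C: (-7, -3) = 2g1 - g2, so the coordinate vector is (2, -1).

(2, -1)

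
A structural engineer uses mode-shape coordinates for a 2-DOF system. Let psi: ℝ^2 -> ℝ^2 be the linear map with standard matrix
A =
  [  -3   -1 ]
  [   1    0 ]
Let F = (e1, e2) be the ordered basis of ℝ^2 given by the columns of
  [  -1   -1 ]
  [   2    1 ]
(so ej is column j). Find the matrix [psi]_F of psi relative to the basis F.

[[0, 1], [-1, -3]]

With P the matrix whose columns are e1, e2, [psi]_F = P^(-1) A P.
Column by column: psi(e1) = A e1 = [1, -1]; its F-coordinates [0, -1] give column 1.
Continuing for each basis vector yields [psi]_F = [[0, 1], [-1, -3]].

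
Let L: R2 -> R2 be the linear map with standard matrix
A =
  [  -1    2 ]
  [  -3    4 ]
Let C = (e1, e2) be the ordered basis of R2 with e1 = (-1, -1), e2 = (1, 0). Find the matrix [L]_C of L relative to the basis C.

Let P have columns e1, e2. Then [L]_C = P^(-1) A P.
Here det P = 1, so P^(-1) is integer; computing A P first and then P^(-1)(A P) gives [[1, 3], [0, 2]].

[[1, 3], [0, 2]]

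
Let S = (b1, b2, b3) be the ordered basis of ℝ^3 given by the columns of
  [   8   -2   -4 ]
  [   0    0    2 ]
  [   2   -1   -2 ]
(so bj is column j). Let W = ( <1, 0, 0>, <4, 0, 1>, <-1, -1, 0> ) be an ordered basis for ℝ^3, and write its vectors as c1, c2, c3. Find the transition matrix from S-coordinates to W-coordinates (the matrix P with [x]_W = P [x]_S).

[[0, 2, 2], [2, -1, -2], [0, 0, -2]]

Let M have columns bj and N have columns cj. Then for every x, N [x]_W = x = M [x]_S, so P = N^(-1) M.
Since det N = 1, N^(-1) has integer entries; multiplying gives P = [[0, 2, 2], [2, -1, -2], [0, 0, -2]].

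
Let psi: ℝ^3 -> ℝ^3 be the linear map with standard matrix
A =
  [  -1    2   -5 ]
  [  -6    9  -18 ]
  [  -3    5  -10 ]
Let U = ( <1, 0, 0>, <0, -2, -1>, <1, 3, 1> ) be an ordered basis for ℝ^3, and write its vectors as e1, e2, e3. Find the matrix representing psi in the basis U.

[[-1, 1, 1], [3, 0, -3], [0, 0, -1]]

The j-th column of [psi]_U is [psi(ej)]_U.
psi(e1) = A e1 = <-1, -6, -3> = -e1 + 3e2 + 0·e3, so column 1 is <-1, 3, 0>.
Repeating for e2, e3 and assembling the columns gives [[-1, 1, 1], [3, 0, -3], [0, 0, -1]].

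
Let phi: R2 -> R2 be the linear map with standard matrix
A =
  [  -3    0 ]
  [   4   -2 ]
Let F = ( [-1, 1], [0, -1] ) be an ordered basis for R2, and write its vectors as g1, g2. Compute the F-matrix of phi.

[[-3, 0], [3, -2]]

The j-th column of [phi]_F is [phi(gj)]_F.
phi(g1) = A g1 = [3, -6] = -3g1 + 3g2, so column 1 is [-3, 3].
Repeating for g2 and assembling the columns gives [[-3, 0], [3, -2]].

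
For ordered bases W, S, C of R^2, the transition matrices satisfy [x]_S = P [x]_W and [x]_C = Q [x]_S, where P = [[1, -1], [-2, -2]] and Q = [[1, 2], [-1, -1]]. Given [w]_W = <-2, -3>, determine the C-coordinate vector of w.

First [w]_S = P [w]_W = <1, 10>.
Then [w]_C = Q [w]_S = <21, -11>.

<21, -11>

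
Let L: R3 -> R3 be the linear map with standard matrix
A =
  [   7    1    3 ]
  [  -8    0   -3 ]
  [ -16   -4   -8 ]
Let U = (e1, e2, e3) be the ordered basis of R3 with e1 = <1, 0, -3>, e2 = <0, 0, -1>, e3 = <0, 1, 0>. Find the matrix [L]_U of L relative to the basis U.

[[-2, -3, 1], [-2, 1, 1], [1, 3, 0]]

The j-th column of [L]_U is [L(ej)]_U.
L(e1) = A e1 = <-2, 1, 8> = -2e1 - 2e2 + e3, so column 1 is <-2, -2, 1>.
Repeating for e2, e3 and assembling the columns gives [[-2, -3, 1], [-2, 1, 1], [1, 3, 0]].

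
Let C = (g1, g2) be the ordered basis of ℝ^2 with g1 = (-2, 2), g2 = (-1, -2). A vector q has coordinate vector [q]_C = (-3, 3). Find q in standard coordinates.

The coordinates say q = -3g1 + 3g2; adding the scaled basis vectors gives (3, -12).

(3, -12)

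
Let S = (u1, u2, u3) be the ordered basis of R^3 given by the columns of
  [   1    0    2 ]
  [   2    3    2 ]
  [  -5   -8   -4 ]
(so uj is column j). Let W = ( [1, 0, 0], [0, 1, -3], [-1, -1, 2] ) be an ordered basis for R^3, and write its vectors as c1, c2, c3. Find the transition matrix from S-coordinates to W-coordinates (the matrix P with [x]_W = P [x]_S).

Take x = uj: its S-coordinates are the j-th standard unit vector, so P e_j — column j of P — equals [uj]_W.
u1 = 0·c1 + c2 - c3, giving column 1 = [0, 1, -1]; repeating for each j gives P = [[0, -1, 0], [1, 2, 0], [-1, -1, -2]].

[[0, -1, 0], [1, 2, 0], [-1, -1, -2]]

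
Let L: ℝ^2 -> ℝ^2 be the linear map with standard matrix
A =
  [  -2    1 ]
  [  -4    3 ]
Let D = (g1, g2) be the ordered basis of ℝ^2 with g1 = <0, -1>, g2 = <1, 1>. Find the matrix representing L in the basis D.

With P the matrix whose columns are g1, g2, [L]_D = P^(-1) A P.
Column by column: L(g1) = A g1 = <-1, -3>; its D-coordinates <2, -1> give column 1.
Continuing for each basis vector yields [L]_D = [[2, 0], [-1, -1]].

[[2, 0], [-1, -1]]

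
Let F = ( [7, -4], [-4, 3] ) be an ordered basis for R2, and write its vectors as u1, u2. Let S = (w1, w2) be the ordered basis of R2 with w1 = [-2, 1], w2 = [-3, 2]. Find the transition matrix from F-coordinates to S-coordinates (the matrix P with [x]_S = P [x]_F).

Let M have columns uj and N have columns wj. Then for every x, N [x]_S = x = M [x]_F, so P = N^(-1) M.
Since det N = -1, N^(-1) has integer entries; multiplying gives P = [[-2, -1], [-1, 2]].

[[-2, -1], [-1, 2]]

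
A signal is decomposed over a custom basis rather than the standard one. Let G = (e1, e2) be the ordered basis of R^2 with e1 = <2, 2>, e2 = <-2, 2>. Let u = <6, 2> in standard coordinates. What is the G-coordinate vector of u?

[u]_G is the unique c with M c = u, where M has columns e1, e2.
System: 2c_1 - 2c_2 = 6, 2c_1 + 2c_2 = 2; solving gives c_1 = 2, c_2 = -1.
Check: 2e1 - e2 = <6, 2>.

<2, -1>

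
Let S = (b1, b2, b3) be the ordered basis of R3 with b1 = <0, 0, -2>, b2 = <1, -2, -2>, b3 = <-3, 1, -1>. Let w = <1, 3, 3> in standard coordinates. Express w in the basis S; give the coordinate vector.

<1, -2, -1>

Write w = c_1 b1 + ... + c_3 b3 and solve for the c_i.
Solving this 3x3 system gives c = (1, -2, -1).
Check: b1 - 2b2 - b3 = <1, 3, 3>.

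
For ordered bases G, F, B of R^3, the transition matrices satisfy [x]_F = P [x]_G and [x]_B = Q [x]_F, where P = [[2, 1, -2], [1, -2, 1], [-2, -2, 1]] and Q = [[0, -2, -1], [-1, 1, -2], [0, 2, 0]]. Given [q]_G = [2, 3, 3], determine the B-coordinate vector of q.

[9, 12, -2]

First [q]_F = P [q]_G = [1, -1, -7].
Then [q]_B = Q [q]_F = [9, 12, -2].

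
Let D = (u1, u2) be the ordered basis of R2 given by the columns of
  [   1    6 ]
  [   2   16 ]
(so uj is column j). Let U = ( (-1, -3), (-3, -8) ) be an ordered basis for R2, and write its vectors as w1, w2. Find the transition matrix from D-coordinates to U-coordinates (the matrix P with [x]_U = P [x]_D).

[[2, 0], [-1, -2]]

Column j of P is [uj]_U, since P maps D-coordinates to U-coordinates.
Expressing u1 in U: u1 = 2w1 - w2, so column 1 of P is (2, -1).
Doing the same for each uj gives P = [[2, 0], [-1, -2]].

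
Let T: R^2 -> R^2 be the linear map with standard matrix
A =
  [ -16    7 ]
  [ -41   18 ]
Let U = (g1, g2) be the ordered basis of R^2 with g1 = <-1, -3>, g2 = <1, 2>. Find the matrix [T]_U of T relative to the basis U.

[[3, 1], [-2, -1]]

The j-th column of [T]_U is [T(gj)]_U.
T(g1) = A g1 = <-5, -13> = 3g1 - 2g2, so column 1 is <3, -2>.
Repeating for g2 and assembling the columns gives [[3, 1], [-2, -1]].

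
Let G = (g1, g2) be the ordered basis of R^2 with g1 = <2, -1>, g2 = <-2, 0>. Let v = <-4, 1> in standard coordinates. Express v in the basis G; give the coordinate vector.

We seek scalars with c_1 g1 + c_2 g2 = v; equivalently solve M c = v where the columns of M are g1, g2.
System: 2c_1 - 2c_2 = -4, -c_1 + 0c_2 = 1; solving gives c_1 = -1, c_2 = 1.
Check: -g1 + g2 = <-4, 1>.

<-1, 1>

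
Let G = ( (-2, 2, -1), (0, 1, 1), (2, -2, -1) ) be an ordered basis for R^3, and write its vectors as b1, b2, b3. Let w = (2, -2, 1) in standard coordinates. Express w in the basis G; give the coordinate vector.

We seek scalars with c_1 b1 + ... + c_3 b3 = w; equivalently solve M c = w where the columns of M are b1, ..., b3.
Solving this 3x3 system gives c = (-1, 0, 0).
Check: -b1 + 0·b2 + 0·b3 = (2, -2, 1).

(-1, 0, 0)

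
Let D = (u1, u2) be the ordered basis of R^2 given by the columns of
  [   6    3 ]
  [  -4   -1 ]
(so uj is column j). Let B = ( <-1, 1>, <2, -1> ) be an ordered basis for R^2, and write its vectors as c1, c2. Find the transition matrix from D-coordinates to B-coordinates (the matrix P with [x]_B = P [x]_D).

Take x = uj: its D-coordinates are the j-th standard unit vector, so P e_j — column j of P — equals [uj]_B.
u1 = -2c1 + 2c2, giving column 1 = <-2, 2>; repeating for each j gives P = [[-2, 1], [2, 2]].

[[-2, 1], [2, 2]]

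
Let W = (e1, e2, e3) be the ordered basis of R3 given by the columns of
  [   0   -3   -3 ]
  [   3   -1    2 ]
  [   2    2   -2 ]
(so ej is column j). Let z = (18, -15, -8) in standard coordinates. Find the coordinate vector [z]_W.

(-4, -3, -3)

[z]_W is the unique c with M c = z, where M has columns e1, ..., e3.
Row-reducing the augmented matrix [M | z] gives c = (-4, -3, -3).
Check: -4e1 - 3e2 - 3e3 = (18, -15, -8).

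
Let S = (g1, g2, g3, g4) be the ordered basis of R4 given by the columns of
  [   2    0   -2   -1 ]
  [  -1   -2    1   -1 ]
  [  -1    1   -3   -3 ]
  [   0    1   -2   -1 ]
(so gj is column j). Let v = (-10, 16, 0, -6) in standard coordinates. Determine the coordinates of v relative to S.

Write v = c_1 g1 + ... + c_4 g4 and solve for the c_i.
Row-reducing the augmented matrix [M | v] gives c = (-4, -4, 2, -2).
Check: -4g1 - 4g2 + 2g3 - 2g4 = (-10, 16, 0, -6).

(-4, -4, 2, -2)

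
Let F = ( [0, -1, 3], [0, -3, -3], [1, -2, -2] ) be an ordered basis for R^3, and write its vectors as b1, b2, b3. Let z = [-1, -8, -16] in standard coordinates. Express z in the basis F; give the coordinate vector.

[-2, 4, -1]

Write z = c_1 b1 + ... + c_3 b3 and solve for the c_i.
Gaussian elimination on [M | z] yields c = (-2, 4, -1).
Check: -2b1 + 4b2 - b3 = [-1, -8, -16].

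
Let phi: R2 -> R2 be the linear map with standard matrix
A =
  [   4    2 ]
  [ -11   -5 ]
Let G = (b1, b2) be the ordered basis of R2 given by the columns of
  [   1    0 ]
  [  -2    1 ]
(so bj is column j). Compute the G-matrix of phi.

With P the matrix whose columns are b1, b2, [phi]_G = P^(-1) A P.
Column by column: phi(b1) = A b1 = <0, -1>; its G-coordinates <0, -1> give column 1.
Continuing for each basis vector yields [phi]_G = [[0, 2], [-1, -1]].

[[0, 2], [-1, -1]]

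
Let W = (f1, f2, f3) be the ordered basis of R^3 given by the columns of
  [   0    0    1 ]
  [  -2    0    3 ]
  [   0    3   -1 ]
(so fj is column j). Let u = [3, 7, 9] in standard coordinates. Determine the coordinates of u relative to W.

[1, 4, 3]

[u]_W is the unique c with M c = u, where M has columns f1, ..., f3.
Row-reducing the augmented matrix [M | u] gives c = (1, 4, 3).
Check: f1 + 4f2 + 3f3 = [3, 7, 9].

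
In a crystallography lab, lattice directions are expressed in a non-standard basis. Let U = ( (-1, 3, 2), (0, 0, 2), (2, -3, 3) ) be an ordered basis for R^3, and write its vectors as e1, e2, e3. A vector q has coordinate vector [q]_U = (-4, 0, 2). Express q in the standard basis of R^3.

(8, -18, -2)

The coordinates say q = -4e1 + 0·e2 + 2e3; adding the scaled basis vectors gives (8, -18, -2).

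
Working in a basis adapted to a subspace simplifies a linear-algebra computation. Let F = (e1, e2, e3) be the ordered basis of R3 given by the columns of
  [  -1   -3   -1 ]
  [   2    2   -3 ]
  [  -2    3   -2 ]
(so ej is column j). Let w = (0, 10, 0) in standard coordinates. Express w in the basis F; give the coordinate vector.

(2, 0, -2)

[w]_F is the unique c with M c = w, where M has columns e1, ..., e3.
Solving this 3x3 system gives c = (2, 0, -2).
Check: 2e1 + 0·e2 - 2e3 = (0, 10, 0).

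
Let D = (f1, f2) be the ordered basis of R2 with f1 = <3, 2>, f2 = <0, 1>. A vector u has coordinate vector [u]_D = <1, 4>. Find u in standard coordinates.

<3, 6>

u = M [u]_D, where M has columns f1, f2.
Carrying out the matrix-vector product, u = <3, 6>.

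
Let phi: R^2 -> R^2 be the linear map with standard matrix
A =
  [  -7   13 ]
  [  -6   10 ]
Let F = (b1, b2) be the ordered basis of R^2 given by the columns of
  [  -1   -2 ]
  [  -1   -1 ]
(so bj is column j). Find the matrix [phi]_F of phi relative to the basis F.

[[2, -3], [2, 1]]

Let P have columns b1, b2. Then [phi]_F = P^(-1) A P.
Here det P = -1, so P^(-1) is integer; computing A P first and then P^(-1)(A P) gives [[2, -3], [2, 1]].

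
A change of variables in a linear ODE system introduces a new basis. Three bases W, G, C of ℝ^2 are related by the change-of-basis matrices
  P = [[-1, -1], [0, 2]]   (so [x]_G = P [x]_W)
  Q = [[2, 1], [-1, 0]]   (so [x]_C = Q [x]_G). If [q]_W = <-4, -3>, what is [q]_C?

Composing the changes, [q]_C = Q P [q]_W.
Q P = [[-2, 0], [1, 1]]; applying this to <-4, -3> gives <8, -7>.

<8, -7>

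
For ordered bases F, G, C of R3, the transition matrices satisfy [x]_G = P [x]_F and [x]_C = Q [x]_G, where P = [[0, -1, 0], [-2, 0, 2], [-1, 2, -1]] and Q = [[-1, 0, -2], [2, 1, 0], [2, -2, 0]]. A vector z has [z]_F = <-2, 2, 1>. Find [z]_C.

<-8, 2, -16>

Apply P to get G-coordinates <-2, 6, 5>, then Q to get C-coordinates.
The result is [z]_C = <-8, 2, -16>.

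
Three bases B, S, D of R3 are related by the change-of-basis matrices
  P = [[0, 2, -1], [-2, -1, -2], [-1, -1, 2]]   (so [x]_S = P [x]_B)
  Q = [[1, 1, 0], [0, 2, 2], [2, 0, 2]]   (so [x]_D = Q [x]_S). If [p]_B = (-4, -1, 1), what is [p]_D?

Composing the changes, [p]_D = Q P [p]_B.
Q P = [[-2, 1, -3], [-6, -4, 0], [-2, 2, 2]]; applying this to (-4, -1, 1) gives (4, 28, 8).

(4, 28, 8)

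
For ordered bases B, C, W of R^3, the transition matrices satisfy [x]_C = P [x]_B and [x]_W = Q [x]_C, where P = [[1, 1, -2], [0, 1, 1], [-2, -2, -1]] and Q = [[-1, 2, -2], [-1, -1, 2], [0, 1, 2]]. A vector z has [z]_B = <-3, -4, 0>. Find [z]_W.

Apply P to get C-coordinates <-7, -4, 14>, then Q to get W-coordinates.
The result is [z]_W = <-29, 39, 24>.

<-29, 39, 24>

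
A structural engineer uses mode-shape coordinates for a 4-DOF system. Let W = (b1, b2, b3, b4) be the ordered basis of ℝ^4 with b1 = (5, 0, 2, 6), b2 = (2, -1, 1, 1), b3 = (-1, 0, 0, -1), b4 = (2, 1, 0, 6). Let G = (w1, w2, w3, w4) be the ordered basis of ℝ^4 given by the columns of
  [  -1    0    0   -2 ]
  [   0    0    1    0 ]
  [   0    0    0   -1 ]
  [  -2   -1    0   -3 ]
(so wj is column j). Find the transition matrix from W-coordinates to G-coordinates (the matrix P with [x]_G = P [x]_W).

Column j of P is [bj]_G, since P maps W-coordinates to G-coordinates.
Expressing b1 in G: b1 = -w1 + 2w2 + 0·w3 - 2w4, so column 1 of P is (-1, 2, 0, -2).
Doing the same for each bj gives P = [[-1, 0, 1, -2], [2, 2, -1, -2], [0, -1, 0, 1], [-2, -1, 0, 0]].

[[-1, 0, 1, -2], [2, 2, -1, -2], [0, -1, 0, 1], [-2, -1, 0, 0]]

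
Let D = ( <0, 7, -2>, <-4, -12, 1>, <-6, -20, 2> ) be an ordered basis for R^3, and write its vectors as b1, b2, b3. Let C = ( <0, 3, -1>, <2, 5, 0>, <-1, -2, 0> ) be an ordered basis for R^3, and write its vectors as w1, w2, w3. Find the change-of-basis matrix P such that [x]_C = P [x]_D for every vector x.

[[2, -1, -2], [1, -1, -2], [2, 2, 2]]

Let M have columns bj and N have columns wj. Then for every x, N [x]_C = x = M [x]_D, so P = N^(-1) M.
Since det N = -1, N^(-1) has integer entries; multiplying gives P = [[2, -1, -2], [1, -1, -2], [2, 2, 2]].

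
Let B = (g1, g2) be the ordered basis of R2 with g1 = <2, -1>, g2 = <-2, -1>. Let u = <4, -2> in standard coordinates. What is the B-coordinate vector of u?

[u]_B is the unique c with M c = u, where M has columns g1, g2.
System: 2c_1 - 2c_2 = 4, -c_1 - c_2 = -2; solving gives c_1 = 2, c_2 = 0.
Check: 2g1 + 0·g2 = <4, -2>.

<2, 0>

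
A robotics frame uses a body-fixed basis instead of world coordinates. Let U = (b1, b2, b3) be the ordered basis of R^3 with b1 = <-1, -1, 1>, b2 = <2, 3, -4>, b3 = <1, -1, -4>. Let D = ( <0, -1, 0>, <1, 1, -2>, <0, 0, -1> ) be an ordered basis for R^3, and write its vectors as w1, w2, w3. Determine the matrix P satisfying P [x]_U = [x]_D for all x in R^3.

Column j of P is [bj]_D, since P maps U-coordinates to D-coordinates.
Expressing b1 in D: b1 = 0·w1 - w2 + w3, so column 1 of P is <0, -1, 1>.
Doing the same for each bj gives P = [[0, -1, 2], [-1, 2, 1], [1, 0, 2]].

[[0, -1, 2], [-1, 2, 1], [1, 0, 2]]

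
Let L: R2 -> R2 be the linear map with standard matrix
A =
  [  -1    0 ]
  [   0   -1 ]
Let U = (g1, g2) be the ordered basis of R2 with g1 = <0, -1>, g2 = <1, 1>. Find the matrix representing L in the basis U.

The j-th column of [L]_U is [L(gj)]_U.
L(g1) = A g1 = <0, 1> = -g1 + 0·g2, so column 1 is <-1, 0>.
Repeating for g2 and assembling the columns gives [[-1, 0], [0, -1]].

[[-1, 0], [0, -1]]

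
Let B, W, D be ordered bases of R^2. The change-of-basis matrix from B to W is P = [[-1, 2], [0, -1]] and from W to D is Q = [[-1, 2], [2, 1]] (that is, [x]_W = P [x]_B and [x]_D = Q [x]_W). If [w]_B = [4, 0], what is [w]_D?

[4, -8]

Apply P to get W-coordinates [-4, 0], then Q to get D-coordinates.
The result is [w]_D = [4, -8].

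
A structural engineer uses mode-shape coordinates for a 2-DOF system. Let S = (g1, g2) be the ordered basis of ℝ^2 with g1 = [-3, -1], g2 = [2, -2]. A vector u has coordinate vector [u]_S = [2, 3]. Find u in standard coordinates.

[0, -8]

u = M [u]_S, where M has columns g1, g2.
Carrying out the matrix-vector product, u = [0, -8].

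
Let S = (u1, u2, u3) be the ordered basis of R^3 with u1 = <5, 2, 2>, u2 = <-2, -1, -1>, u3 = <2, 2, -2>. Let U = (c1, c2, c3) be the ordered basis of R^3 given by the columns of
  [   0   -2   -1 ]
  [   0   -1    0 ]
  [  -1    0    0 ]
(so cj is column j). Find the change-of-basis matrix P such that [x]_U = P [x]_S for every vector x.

[[-2, 1, 2], [-2, 1, -2], [-1, 0, 2]]

Column j of P is [uj]_U, since P maps S-coordinates to U-coordinates.
Expressing u1 in U: u1 = -2c1 - 2c2 - c3, so column 1 of P is <-2, -2, -1>.
Doing the same for each uj gives P = [[-2, 1, 2], [-2, 1, -2], [-1, 0, 2]].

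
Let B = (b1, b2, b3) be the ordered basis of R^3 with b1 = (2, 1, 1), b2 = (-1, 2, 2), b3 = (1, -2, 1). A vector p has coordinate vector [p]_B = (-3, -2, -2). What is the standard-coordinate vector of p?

The coordinates say p = -3b1 - 2b2 - 2b3; adding the scaled basis vectors gives (-6, -3, -9).

(-6, -3, -9)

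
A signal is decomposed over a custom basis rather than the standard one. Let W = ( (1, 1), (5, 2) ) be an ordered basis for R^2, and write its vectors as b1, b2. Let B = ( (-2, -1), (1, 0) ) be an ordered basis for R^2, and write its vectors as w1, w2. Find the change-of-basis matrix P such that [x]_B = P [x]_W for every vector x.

Let M have columns bj and N have columns wj. Then for every x, N [x]_B = x = M [x]_W, so P = N^(-1) M.
Since det N = 1, N^(-1) has integer entries; multiplying gives P = [[-1, -2], [-1, 1]].

[[-1, -2], [-1, 1]]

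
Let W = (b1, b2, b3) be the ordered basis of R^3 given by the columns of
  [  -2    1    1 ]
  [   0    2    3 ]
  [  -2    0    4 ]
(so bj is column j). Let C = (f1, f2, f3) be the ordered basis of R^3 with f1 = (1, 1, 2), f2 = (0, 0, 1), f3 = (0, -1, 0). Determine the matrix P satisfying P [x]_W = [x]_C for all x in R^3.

[[-2, 1, 1], [2, -2, 2], [-2, -1, -2]]

Let M have columns bj and N have columns fj. Then for every x, N [x]_C = x = M [x]_W, so P = N^(-1) M.
Since det N = 1, N^(-1) has integer entries; multiplying gives P = [[-2, 1, 1], [2, -2, 2], [-2, -1, -2]].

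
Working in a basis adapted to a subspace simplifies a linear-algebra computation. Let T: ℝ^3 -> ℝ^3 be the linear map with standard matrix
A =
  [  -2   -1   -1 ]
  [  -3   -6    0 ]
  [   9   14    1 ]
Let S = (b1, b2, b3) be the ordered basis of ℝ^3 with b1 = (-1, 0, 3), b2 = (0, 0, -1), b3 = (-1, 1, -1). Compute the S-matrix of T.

The j-th column of [T]_S is [T(bj)]_S.
T(b1) = A b1 = (-1, 3, -6) = -2b1 - 3b2 + 3b3, so column 1 is (-2, -3, 3).
Repeating for b2, b3 and assembling the columns gives [[-2, -1, 1], [-3, -2, 2], [3, 0, -3]].

[[-2, -1, 1], [-3, -2, 2], [3, 0, -3]]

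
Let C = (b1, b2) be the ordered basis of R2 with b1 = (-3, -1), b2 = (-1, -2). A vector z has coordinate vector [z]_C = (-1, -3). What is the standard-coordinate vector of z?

The coordinates say z = -b1 - 3b2; adding the scaled basis vectors gives (6, 7).

(6, 7)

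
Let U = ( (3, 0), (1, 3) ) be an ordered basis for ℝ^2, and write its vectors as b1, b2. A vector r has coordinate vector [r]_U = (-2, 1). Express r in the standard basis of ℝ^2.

(-5, 3)

r = M [r]_U, where M has columns b1, b2.
Carrying out the matrix-vector product, r = (-5, 3).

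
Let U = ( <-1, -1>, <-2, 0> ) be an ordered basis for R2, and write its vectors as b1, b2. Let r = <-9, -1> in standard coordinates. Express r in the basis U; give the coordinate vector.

[r]_U is the unique c with M c = r, where M has columns b1, b2.
System: -c_1 - 2c_2 = -9, -c_1 + 0c_2 = -1; solving gives c_1 = 1, c_2 = 4.
Check: b1 + 4b2 = <-9, -1>.

<1, 4>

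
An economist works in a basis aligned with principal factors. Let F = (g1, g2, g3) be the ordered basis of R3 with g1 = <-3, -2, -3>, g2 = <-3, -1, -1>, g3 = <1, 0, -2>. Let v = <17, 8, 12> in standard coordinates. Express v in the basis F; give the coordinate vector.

<-2, -4, -1>

Write v = c_1 g1 + ... + c_3 g3 and solve for the c_i.
Solving this 3x3 system gives c = (-2, -4, -1).
Check: -2g1 - 4g2 - g3 = <17, 8, 12>.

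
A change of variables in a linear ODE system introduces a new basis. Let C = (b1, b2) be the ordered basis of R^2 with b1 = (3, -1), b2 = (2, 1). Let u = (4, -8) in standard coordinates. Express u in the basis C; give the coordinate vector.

We seek scalars with c_1 b1 + c_2 b2 = u; equivalently solve M c = u where the columns of M are b1, b2.
System: 3c_1 + 2c_2 = 4, -c_1 + c_2 = -8; solving gives c_1 = 4, c_2 = -4.
Check: 4b1 - 4b2 = (4, -8).

(4, -4)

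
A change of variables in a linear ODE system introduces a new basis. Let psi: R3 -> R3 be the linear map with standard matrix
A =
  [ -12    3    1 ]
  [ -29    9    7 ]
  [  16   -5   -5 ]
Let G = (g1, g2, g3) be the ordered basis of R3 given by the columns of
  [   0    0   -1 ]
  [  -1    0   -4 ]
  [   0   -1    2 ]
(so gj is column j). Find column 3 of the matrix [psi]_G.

Compute psi(g3) = A g3 = <2, 7, -6> in standard coordinates.
Then write this in G-coordinates: solve for y in y_1 g1 + ... + y_3 g3 = <2, 7, -6>.
This gives y = <1, 2, -2>, which is column 3 of [psi]_G.

<1, 2, -2>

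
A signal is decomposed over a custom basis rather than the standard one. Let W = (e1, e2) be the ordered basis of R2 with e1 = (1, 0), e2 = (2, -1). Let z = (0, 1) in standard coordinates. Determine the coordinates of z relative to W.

We seek scalars with c_1 e1 + c_2 e2 = z; equivalently solve M c = z where the columns of M are e1, e2.
System: c_1 + 2c_2 = 0, 0c_1 - c_2 = 1; solving gives c_1 = 2, c_2 = -1.
Check: 2e1 - e2 = (0, 1).

(2, -1)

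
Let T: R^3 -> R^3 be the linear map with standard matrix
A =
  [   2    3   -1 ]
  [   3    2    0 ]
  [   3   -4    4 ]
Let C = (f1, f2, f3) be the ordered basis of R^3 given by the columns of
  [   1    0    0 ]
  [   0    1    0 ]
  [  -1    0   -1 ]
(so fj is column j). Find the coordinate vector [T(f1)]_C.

<3, 3, -2>

Column 1 of [T]_C is the C-coordinate vector of T(f1).
In standard coordinates T(f1) = A f1 = <3, 3, -1>.
Converting to C: <3, 3, -1> = 3f1 + 3f2 - 2f3, so the coordinate vector is <3, 3, -2>.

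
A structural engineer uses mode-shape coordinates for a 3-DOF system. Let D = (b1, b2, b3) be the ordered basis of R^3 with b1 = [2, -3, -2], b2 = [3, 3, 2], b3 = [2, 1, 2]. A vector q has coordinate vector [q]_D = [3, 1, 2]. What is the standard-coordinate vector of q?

[13, -4, 0]

By definition q = 3b1 + b2 + 2b3.
Summing componentwise gives [13, -4, 0].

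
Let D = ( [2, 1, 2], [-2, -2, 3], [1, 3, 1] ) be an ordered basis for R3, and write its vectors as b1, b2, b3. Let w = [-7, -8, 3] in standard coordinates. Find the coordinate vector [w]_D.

[w]_D is the unique c with M c = w, where M has columns b1, ..., b3.
Solving this 3x3 system gives c = (-1, 2, -1).
Check: -b1 + 2b2 - b3 = [-7, -8, 3].

[-1, 2, -1]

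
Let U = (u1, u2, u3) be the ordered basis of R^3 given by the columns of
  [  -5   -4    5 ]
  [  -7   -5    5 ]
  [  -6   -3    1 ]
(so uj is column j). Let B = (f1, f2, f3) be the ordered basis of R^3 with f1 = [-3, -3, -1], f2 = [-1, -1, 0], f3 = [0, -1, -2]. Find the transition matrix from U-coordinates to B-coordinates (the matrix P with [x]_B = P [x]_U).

[[2, 1, -1], [-1, 1, -2], [2, 1, 0]]

Column j of P is [uj]_B, since P maps U-coordinates to B-coordinates.
Expressing u1 in B: u1 = 2f1 - f2 + 2f3, so column 1 of P is [2, -1, 2].
Doing the same for each uj gives P = [[2, 1, -1], [-1, 1, -2], [2, 1, 0]].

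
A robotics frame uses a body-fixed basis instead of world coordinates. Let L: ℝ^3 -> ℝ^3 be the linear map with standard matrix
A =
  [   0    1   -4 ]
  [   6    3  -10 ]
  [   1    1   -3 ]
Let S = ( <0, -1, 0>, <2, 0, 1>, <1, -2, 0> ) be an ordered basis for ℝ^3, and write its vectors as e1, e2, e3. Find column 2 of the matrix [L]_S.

Compute L(e2) = A e2 = <-4, 2, -1> in standard coordinates.
Then write this in S-coordinates: solve for y in y_1 e1 + ... + y_3 e3 = <-4, 2, -1>.
This gives y = <2, -1, -2>, which is column 2 of [L]_S.

<2, -1, -2>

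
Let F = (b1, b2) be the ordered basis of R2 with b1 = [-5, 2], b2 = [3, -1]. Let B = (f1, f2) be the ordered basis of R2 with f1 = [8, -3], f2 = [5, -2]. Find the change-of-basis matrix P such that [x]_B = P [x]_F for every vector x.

[[0, 1], [-1, -1]]

Take x = bj: its F-coordinates are the j-th standard unit vector, so P e_j — column j of P — equals [bj]_B.
b1 = 0·f1 - f2, giving column 1 = [0, -1]; repeating for each j gives P = [[0, 1], [-1, -1]].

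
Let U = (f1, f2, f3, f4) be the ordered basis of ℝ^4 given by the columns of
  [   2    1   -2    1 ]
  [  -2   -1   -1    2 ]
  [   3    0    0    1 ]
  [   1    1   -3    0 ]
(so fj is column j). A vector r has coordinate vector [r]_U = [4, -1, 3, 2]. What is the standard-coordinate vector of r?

[3, -6, 14, -6]

By definition r = 4f1 - f2 + 3f3 + 2f4.
Summing componentwise gives [3, -6, 14, -6].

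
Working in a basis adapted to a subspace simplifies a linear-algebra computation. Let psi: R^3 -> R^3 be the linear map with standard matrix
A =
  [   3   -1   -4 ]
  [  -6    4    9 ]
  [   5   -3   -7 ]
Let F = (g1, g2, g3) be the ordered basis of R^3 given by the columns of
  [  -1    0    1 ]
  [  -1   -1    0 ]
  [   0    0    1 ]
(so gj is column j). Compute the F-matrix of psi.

Let P have columns g1, ..., g3. Then [psi]_F = P^(-1) A P.
Here det P = 1, so P^(-1) is integer; computing A P first and then P^(-1)(A P) gives [[0, 2, -1], [-2, 2, -2], [-2, 3, -2]].

[[0, 2, -1], [-2, 2, -2], [-2, 3, -2]]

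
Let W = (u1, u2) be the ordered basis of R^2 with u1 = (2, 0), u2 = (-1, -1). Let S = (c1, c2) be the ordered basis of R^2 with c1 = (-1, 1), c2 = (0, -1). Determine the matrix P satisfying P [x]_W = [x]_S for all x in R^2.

[[-2, 1], [-2, 2]]

Take x = uj: its W-coordinates are the j-th standard unit vector, so P e_j — column j of P — equals [uj]_S.
u1 = -2c1 - 2c2, giving column 1 = (-2, -2); repeating for each j gives P = [[-2, 1], [-2, 2]].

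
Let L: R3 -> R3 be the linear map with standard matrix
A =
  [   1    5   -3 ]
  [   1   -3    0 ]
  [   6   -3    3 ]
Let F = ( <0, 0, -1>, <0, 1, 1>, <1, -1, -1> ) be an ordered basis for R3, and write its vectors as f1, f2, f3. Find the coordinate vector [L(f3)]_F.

Compute L(f3) = A f3 = <-1, 4, 6> in standard coordinates.
Then write this in F-coordinates: solve for y in y_1 f1 + ... + y_3 f3 = <-1, 4, 6>.
This gives y = <-2, 3, -1>, which is column 3 of [L]_F.

<-2, 3, -1>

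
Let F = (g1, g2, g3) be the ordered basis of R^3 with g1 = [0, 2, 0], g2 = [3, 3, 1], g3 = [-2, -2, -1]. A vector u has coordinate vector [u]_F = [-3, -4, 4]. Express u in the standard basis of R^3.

[-20, -26, -8]

u = M [u]_F, where M has columns g1, ..., g3.
Carrying out the matrix-vector product, u = [-20, -26, -8].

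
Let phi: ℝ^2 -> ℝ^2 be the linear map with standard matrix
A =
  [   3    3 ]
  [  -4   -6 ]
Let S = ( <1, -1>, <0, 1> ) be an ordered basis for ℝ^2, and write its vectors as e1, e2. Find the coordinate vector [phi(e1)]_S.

<0, 2>

Column 1 of [phi]_S is the S-coordinate vector of phi(e1).
In standard coordinates phi(e1) = A e1 = <0, 2>.
Converting to S: <0, 2> = 0·e1 + 2e2, so the coordinate vector is <0, 2>.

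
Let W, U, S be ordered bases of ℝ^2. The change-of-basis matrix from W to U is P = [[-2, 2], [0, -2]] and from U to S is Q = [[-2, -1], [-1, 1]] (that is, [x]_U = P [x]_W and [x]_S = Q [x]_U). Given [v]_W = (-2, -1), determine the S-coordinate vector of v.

(-6, 0)

Composing the changes, [v]_S = Q P [v]_W.
Q P = [[4, -2], [2, -4]]; applying this to (-2, -1) gives (-6, 0).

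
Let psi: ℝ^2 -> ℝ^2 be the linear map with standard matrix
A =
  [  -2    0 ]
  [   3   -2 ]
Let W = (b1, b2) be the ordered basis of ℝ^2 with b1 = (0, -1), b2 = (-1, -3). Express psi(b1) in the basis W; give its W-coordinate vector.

(-2, 0)

Column 1 of [psi]_W is the W-coordinate vector of psi(b1).
In standard coordinates psi(b1) = A b1 = (0, 2).
Converting to W: (0, 2) = -2b1 + 0·b2, so the coordinate vector is (-2, 0).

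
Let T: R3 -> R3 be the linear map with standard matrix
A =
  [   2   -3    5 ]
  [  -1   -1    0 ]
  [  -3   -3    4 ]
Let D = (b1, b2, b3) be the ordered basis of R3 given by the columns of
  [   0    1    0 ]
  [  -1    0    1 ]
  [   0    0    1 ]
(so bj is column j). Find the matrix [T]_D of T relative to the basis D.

With P the matrix whose columns are b1, ..., b3, [T]_D = P^(-1) A P.
Column by column: T(b1) = A b1 = [3, 1, 3]; its D-coordinates [2, 3, 3] give column 1.
Continuing for each basis vector yields [T]_D = [[2, -2, 2], [3, 2, 2], [3, -3, 1]].

[[2, -2, 2], [3, 2, 2], [3, -3, 1]]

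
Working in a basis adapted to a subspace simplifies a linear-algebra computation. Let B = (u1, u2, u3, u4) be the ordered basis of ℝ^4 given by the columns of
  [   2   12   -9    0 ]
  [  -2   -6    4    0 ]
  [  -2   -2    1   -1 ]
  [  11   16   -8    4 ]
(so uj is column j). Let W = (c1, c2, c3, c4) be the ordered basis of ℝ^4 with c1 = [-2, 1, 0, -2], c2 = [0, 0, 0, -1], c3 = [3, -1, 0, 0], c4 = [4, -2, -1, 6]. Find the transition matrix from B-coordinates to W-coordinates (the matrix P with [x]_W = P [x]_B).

Column j of P is [uj]_W, since P maps B-coordinates to W-coordinates.
Expressing u1 in W: u1 = 0·c1 + c2 - 2c3 + 2c4, so column 1 of P is [0, 1, -2, 2].
Doing the same for each uj gives P = [[0, -2, 1, 2], [1, 0, 0, -2], [-2, 0, -1, 0], [2, 2, -1, 1]].

[[0, -2, 1, 2], [1, 0, 0, -2], [-2, 0, -1, 0], [2, 2, -1, 1]]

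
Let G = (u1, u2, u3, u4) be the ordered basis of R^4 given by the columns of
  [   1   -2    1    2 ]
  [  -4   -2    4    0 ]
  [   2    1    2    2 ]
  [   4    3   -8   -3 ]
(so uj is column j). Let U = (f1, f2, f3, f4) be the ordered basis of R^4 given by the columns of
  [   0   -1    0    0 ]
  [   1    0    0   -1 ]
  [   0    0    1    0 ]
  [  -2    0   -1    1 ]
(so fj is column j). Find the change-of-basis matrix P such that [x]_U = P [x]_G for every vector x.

[[-2, -2, 2, 1], [-1, 2, -1, -2], [2, 1, 2, 2], [2, 0, -2, 1]]

Let M have columns uj and N have columns fj. Then for every x, N [x]_U = x = M [x]_G, so P = N^(-1) M.
Since det N = -1, N^(-1) has integer entries; multiplying gives P = [[-2, -2, 2, 1], [-1, 2, -1, -2], [2, 1, 2, 2], [2, 0, -2, 1]].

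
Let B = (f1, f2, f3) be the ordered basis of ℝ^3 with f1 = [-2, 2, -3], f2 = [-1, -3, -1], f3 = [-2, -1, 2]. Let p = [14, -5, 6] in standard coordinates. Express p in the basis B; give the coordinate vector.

We seek scalars with c_1 f1 + ... + c_3 f3 = p; equivalently solve M c = p where the columns of M are f1, ..., f3.
Solving this 3x3 system gives c = (-4, 0, -3).
Check: -4f1 + 0·f2 - 3f3 = [14, -5, 6].

[-4, 0, -3]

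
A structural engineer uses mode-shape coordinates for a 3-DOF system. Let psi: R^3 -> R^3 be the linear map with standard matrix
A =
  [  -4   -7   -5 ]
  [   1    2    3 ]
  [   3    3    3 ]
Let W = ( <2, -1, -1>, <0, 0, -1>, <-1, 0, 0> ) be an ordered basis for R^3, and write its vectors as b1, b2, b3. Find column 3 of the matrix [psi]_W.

Compute psi(b3) = A b3 = <4, -1, -3> in standard coordinates.
Then write this in W-coordinates: solve for y in y_1 b1 + ... + y_3 b3 = <4, -1, -3>.
This gives y = <1, 2, -2>, which is column 3 of [psi]_W.

<1, 2, -2>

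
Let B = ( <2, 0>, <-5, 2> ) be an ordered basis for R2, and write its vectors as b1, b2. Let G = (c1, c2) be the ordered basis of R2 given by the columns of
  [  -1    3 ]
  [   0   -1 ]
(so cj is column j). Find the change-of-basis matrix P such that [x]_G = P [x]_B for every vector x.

[[-2, -1], [0, -2]]

Column j of P is [bj]_G, since P maps B-coordinates to G-coordinates.
Expressing b1 in G: b1 = -2c1 + 0·c2, so column 1 of P is <-2, 0>.
Doing the same for each bj gives P = [[-2, -1], [0, -2]].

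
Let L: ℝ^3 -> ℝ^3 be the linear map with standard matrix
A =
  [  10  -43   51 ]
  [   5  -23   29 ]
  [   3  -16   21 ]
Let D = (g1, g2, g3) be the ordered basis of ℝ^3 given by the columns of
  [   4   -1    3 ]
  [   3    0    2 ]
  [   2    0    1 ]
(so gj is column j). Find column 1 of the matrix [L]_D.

<3, -1, 0>

Column 1 of [L]_D is the D-coordinate vector of L(g1).
In standard coordinates L(g1) = A g1 = <13, 9, 6>.
Converting to D: <13, 9, 6> = 3g1 - g2 + 0·g3, so the coordinate vector is <3, -1, 0>.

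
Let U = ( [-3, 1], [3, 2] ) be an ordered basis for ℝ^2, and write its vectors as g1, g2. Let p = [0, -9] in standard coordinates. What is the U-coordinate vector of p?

[-3, -3]

Write p = c_1 g1 + c_2 g2 and solve for the c_i.
System: -3c_1 + 3c_2 = 0, c_1 + 2c_2 = -9; solving gives c_1 = -3, c_2 = -3.
Check: -3g1 - 3g2 = [0, -9].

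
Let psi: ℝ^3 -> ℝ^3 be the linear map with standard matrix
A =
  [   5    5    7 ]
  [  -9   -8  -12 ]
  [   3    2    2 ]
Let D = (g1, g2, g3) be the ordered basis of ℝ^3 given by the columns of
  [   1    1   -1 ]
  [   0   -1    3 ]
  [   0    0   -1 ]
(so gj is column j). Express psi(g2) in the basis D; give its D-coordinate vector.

Column 2 of [psi]_D is the D-coordinate vector of psi(g2).
In standard coordinates psi(g2) = A g2 = <0, -1, 1>.
Converting to D: <0, -1, 1> = g1 - 2g2 - g3, so the coordinate vector is <1, -2, -1>.

<1, -2, -1>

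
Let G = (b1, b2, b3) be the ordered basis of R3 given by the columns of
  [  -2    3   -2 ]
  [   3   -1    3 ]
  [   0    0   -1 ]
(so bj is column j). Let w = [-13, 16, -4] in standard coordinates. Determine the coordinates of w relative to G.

We seek scalars with c_1 b1 + ... + c_3 b3 = w; equivalently solve M c = w where the columns of M are b1, ..., b3.
Solving this 3x3 system gives c = (1, -1, 4).
Check: b1 - b2 + 4b3 = [-13, 16, -4].

[1, -1, 4]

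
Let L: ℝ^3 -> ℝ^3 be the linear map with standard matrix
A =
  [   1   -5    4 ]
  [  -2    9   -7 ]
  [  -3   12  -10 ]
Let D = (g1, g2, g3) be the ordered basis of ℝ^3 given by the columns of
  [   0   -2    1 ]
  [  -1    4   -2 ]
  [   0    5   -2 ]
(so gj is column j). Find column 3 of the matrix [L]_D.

Compute L(g3) = A g3 = [3, -6, -7] in standard coordinates.
Then write this in D-coordinates: solve for y in y_1 g1 + ... + y_3 g3 = [3, -6, -7].
This gives y = [0, -1, 1], which is column 3 of [L]_D.

[0, -1, 1]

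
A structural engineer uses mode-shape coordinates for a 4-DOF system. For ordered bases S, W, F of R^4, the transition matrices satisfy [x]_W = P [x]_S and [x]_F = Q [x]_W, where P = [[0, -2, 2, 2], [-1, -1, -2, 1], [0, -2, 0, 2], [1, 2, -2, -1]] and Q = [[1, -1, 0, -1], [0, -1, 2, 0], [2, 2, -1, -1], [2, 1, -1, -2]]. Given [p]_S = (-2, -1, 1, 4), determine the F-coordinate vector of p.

(17, 15, 34, 39)

Apply P to get W-coordinates (12, 5, 10, -10), then Q to get F-coordinates.
The result is [p]_F = (17, 15, 34, 39).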